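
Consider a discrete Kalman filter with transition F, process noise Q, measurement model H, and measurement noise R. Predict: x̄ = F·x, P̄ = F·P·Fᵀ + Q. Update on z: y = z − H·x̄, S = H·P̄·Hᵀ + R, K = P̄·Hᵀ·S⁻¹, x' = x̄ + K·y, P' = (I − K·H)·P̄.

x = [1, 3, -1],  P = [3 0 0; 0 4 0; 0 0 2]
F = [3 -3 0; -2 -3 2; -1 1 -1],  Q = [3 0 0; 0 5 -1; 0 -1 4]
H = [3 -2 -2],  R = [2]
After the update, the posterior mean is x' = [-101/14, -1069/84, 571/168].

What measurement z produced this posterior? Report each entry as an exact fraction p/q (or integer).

z = [-3]

x̄ = F·x = [-6, -13, 3]
P̄ = F·P·Fᵀ + Q = [66 18 -21; 18 61 -11; -21 -11 13]
S = H·P̄·Hᵀ + R = [840]
K = P̄·Hᵀ·S⁻¹ = [17/70; -23/420; -67/840]
x' − x̄ = [-17/14, 23/84, 67/168] = K·y
y = (KᵀK)⁻¹·Kᵀ·(x' − x̄) = [-5]
z = y + H·x̄ = [-5] + [2] = [-3]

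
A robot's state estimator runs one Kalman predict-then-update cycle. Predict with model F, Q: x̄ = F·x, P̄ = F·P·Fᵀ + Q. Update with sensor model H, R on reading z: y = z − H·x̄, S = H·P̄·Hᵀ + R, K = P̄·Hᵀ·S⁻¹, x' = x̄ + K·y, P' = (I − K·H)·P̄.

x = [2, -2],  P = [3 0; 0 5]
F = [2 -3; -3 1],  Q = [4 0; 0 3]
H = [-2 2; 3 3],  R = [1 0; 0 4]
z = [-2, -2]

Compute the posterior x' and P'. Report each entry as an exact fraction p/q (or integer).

x' = [13762/76745, -13000/15349]
P' = [13197/76745 719/15349; 719/15349 2629/15349]

x̄ = F·x = [10, -8]
P̄ = F·P·Fᵀ + Q = [61 -33; -33 35]
y = z − H·x̄ = [34, -8]
S = H·P̄·Hᵀ + R = [649 -156; -156 274]
K = P̄·Hᵀ·S⁻¹ = [-19204/76745 12594/76745; 3820/15349 2511/15349]
x' = x̄ + K·y = [13762/76745, -13000/15349]
P' = (I − K·H)·P̄ = [13197/76745 719/15349; 719/15349 2629/15349]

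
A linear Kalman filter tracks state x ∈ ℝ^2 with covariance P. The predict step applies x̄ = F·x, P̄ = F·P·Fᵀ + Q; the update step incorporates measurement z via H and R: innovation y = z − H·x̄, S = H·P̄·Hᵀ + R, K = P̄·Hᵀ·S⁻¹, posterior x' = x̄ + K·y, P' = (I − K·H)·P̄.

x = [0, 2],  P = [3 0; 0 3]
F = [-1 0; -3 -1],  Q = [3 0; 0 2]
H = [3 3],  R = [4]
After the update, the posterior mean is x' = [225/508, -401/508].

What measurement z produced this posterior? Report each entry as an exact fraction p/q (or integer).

x̄ = F·x = [0, -2]
P̄ = F·P·Fᵀ + Q = [6 9; 9 32]
S = H·P̄·Hᵀ + R = [508]
K = P̄·Hᵀ·S⁻¹ = [45/508; 123/508]
x' − x̄ = [225/508, 615/508] = K·y
y = (KᵀK)⁻¹·Kᵀ·(x' − x̄) = [5]
z = y + H·x̄ = [5] + [-6] = [-1]

z = [-1]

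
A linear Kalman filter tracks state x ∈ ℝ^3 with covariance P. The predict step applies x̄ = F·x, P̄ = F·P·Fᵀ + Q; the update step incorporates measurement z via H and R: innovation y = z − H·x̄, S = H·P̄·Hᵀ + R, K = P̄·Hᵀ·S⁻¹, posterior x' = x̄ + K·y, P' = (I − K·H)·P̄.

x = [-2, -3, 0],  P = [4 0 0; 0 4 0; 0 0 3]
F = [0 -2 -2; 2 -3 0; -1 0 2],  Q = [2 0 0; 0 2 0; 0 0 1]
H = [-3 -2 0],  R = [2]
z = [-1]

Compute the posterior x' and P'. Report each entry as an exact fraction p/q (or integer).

x' = [465/388, -245/194, 739/194]
P' = [1059/194 -777/97 -267/97; -777/97 1188/97 394/97; -267/97 394/97 1311/97]

x̄ = F·x = [6, 5, 2]
P̄ = F·P·Fᵀ + Q = [30 24 -12; 24 54 -8; -12 -8 17]
y = z − H·x̄ = [27]
S = H·P̄·Hᵀ + R = [776]
K = P̄·Hᵀ·S⁻¹ = [-69/388; -45/194; 13/194]
x' = x̄ + K·y = [465/388, -245/194, 739/194]
P' = (I − K·H)·P̄ = [1059/194 -777/97 -267/97; -777/97 1188/97 394/97; -267/97 394/97 1311/97]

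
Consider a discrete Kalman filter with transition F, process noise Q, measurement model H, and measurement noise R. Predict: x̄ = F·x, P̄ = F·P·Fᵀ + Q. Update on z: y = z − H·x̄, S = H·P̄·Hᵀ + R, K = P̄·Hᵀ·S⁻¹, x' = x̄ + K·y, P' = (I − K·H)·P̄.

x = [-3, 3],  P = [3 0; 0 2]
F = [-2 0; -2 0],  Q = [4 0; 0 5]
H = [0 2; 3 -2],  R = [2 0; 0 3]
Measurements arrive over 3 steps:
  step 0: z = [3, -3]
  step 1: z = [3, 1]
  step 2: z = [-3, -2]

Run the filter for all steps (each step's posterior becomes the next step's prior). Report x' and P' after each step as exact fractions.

step 0: x̄ = F·x = [6, 6]
step 0: P̄ = F·P·Fᵀ + Q = [16 12; 12 17]
step 0: y = z − H·x̄ = [-9, -9]
step 0: S = H·P̄·Hᵀ + R = [70 4; 4 71]
step 0: K = P̄·Hᵀ·S⁻¹ = [804/2477 792/2477; 1203/2477 2/2477]
step 0: x' = x̄ + K·y = [498/2477, 4017/2477]
step 0: P' = (I − K·H)·P̄ = [1328/2477 804/2477; 804/2477 1203/2477]
step 1: x̄ = F·x = [-996/2477, -996/2477]
step 1: P̄ = F·P·Fᵀ + Q = [15220/2477 5312/2477; 5312/2477 17697/2477]
step 1: y = z − H·x̄ = [9423/2477, 3473/2477]
step 1: S = H·P̄·Hᵀ + R = [75742/2477 -38916/2477; -38916/2477 151455/2477]
step 1: K = P̄·Hᵀ·S⁻¹ = [8696/29129 619124/2009901; 13467/29129 -282/29129]
step 1: x' = x̄ + K·y = [101848/87387, 39123/29129]
step 1: P' = (I − K·H)·P̄ = [1019140/2009901 8696/29129; 8696/29129 13467/29129]
step 2: x̄ = F·x = [-203696/87387, -203696/87387]
step 2: P̄ = F·P·Fᵀ + Q = [12116164/2009901 4076560/2009901; 4076560/2009901 14126065/2009901]
step 2: y = z − H·x̄ = [145231/87387, 28922/87387]
step 2: S = H·P̄·Hᵀ + R = [60524062/2009901 -32044900/2009901; -32044900/2009901 122660719/2009901]
step 2: K = P̄·Hᵀ·S⁻¹ = [473552040/1591384189 489517732/1591384189; 734361735/1591384189 -16022450/1591384189]
step 2: x' = x̄ + K·y = [-2760437200/1591384189, -2494305857/1591384189]
step 2: P' = (I − K·H)·P̄ = [805219092/1591384189 473552040/1591384189; 473552040/1591384189 734361735/1591384189]

step 0: x' = [498/2477, 4017/2477], P' = [1328/2477 804/2477; 804/2477 1203/2477]
step 1: x' = [101848/87387, 39123/29129], P' = [1019140/2009901 8696/29129; 8696/29129 13467/29129]
step 2: x' = [-2760437200/1591384189, -2494305857/1591384189], P' = [805219092/1591384189 473552040/1591384189; 473552040/1591384189 734361735/1591384189]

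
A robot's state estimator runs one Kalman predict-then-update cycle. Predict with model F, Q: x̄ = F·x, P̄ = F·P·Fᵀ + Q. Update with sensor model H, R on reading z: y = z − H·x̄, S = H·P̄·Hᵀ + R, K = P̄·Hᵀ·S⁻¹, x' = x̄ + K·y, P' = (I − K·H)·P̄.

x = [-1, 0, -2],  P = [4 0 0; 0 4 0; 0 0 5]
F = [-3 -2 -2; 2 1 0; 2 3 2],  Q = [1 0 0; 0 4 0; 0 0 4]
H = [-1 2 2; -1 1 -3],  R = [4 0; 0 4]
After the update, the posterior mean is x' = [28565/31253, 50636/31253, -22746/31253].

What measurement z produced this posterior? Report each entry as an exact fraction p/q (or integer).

z = [1, 3]

x̄ = F·x = [7, -2, -6]
P̄ = F·P·Fᵀ + Q = [73 -32 -68; -32 24 28; -68 28 76]
S = H·P̄·Hᵀ + R = [1101 -419; -419 273]
K = P̄·Hᵀ·S⁻¹ = [-8262/31253 -1347/31253; 6349/31253 6539/31253; 5010/31253 -7422/31253]
x' − x̄ = [-190206/31253, 113142/31253, 164772/31253] = K·y
y = (KᵀK)⁻¹·Kᵀ·(x' − x̄) = [24, -6]
z = y + H·x̄ = [24, -6] + [-23, 9] = [1, 3]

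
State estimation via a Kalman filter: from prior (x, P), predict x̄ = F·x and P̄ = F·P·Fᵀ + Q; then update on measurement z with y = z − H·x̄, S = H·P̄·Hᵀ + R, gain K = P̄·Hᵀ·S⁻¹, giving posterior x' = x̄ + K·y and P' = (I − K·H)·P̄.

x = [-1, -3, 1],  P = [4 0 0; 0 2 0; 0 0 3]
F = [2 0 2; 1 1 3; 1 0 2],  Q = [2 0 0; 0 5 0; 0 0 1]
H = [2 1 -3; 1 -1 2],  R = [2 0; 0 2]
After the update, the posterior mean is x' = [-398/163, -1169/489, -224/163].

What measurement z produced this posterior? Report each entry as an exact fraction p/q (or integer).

x̄ = F·x = [0, -1, 1]
P̄ = F·P·Fᵀ + Q = [30 26 20; 26 38 22; 20 22 17]
S = H·P̄·Hᵀ + R = [45 24; 24 78]
K = P̄·Hᵀ·S⁻¹ = [54/163 226/489; 184/489 48/163; 5/163 196/489]
x' − x̄ = [-398/163, -680/489, -387/163] = K·y
y = (KᵀK)⁻¹·Kᵀ·(x' − x̄) = [1, -6]
z = y + H·x̄ = [1, -6] + [-4, 3] = [-3, -3]

z = [-3, -3]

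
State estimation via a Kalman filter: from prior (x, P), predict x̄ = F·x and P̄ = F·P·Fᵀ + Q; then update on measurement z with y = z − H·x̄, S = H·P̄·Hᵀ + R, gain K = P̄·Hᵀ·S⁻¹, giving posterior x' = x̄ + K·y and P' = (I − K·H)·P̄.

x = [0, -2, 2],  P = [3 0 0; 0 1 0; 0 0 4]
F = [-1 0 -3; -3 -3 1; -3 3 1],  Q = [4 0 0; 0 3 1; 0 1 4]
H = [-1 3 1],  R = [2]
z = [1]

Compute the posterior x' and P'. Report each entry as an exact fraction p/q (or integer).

x' = [-223/58, 1229/638, -94/11]
P' = [2219/58 601/58 7; 601/58 3409/638 -57/11; 7 -57/11 252/11]

x̄ = F·x = [-6, 8, -4]
P̄ = F·P·Fᵀ + Q = [43 -3 -3; -3 43 23; -3 23 44]
y = z − H·x̄ = [-25]
S = H·P̄·Hᵀ + R = [638]
K = P̄·Hᵀ·S⁻¹ = [-5/58; 155/638; 2/11]
x' = x̄ + K·y = [-223/58, 1229/638, -94/11]
P' = (I − K·H)·P̄ = [2219/58 601/58 7; 601/58 3409/638 -57/11; 7 -57/11 252/11]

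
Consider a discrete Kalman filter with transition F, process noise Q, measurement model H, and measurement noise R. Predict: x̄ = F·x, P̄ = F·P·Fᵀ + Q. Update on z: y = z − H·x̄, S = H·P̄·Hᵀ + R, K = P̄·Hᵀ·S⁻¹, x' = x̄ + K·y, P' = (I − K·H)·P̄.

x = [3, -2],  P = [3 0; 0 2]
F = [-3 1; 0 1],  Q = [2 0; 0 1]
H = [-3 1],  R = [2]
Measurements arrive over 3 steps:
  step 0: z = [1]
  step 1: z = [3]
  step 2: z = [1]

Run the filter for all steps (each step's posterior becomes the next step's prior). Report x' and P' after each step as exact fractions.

step 0: x' = [-131/136, -227/136], P' = [151/272 271/272; 271/272 807/272]
step 1: x' = [-4403/3805, -9914/11415], P' = [2156/3805 4296/3805; 4296/3805 40858/11415]
step 2: x' = [-67391/463087, 39978/463087], P' = [292832/463087 615452/463087; 615452/463087 1937738/463087]

step 0: x̄ = F·x = [-11, -2]
step 0: P̄ = F·P·Fᵀ + Q = [31 2; 2 3]
step 0: y = z − H·x̄ = [-30]
step 0: S = H·P̄·Hᵀ + R = [272]
step 0: K = P̄·Hᵀ·S⁻¹ = [-91/272; -3/272]
step 0: x' = x̄ + K·y = [-131/136, -227/136]
step 0: P' = (I − K·H)·P̄ = [151/272 271/272; 271/272 807/272]
step 1: x̄ = F·x = [83/68, -227/136]
step 1: P̄ = F·P·Fᵀ + Q = [271/68 -3/136; -3/136 1079/272]
step 1: y = z − H·x̄ = [1133/136]
step 1: S = H·P̄·Hᵀ + R = [11415/272]
step 1: K = P̄·Hᵀ·S⁻¹ = [-1086/3805; 1097/11415]
step 1: x' = x̄ + K·y = [-4403/3805, -9914/11415]
step 1: P' = (I − K·H)·P̄ = [2156/3805 4296/3805; 4296/3805 40858/11415]
step 2: x̄ = F·x = [29713/11415, -9914/11415]
step 2: P̄ = F·P·Fᵀ + Q = [44572/11415 2194/11415; 2194/11415 52273/11415]
step 2: y = z − H·x̄ = [110468/11415]
step 2: S = H·P̄·Hᵀ + R = [463087/11415]
step 2: K = P̄·Hᵀ·S⁻¹ = [-131522/463087; 45691/463087]
step 2: x' = x̄ + K·y = [-67391/463087, 39978/463087]
step 2: P' = (I − K·H)·P̄ = [292832/463087 615452/463087; 615452/463087 1937738/463087]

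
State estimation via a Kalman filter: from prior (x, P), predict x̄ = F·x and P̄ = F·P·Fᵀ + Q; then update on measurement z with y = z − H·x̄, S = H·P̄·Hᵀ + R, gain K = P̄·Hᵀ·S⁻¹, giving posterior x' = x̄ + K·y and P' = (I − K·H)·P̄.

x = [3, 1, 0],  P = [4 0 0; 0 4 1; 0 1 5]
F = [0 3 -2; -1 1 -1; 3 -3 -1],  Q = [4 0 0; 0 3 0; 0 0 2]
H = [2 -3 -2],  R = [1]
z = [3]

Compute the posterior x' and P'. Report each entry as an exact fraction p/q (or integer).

x̄ = F·x = [3, -2, 6]
P̄ = F·P·Fᵀ + Q = [48 17 -23; 17 14 -17; -23 -17 85]
y = z − H·x̄ = [3]
S = H·P̄·Hᵀ + R = [435]
K = P̄·Hᵀ·S⁻¹ = [91/435; 26/435; -11/29]
x' = x̄ + K·y = [526/145, -264/145, 141/29]
P' = (I − K·H)·P̄ = [12599/435 5029/435 334/29; 5029/435 5414/435 -207/29; 334/29 -207/29 650/29]

x' = [526/145, -264/145, 141/29]
P' = [12599/435 5029/435 334/29; 5029/435 5414/435 -207/29; 334/29 -207/29 650/29]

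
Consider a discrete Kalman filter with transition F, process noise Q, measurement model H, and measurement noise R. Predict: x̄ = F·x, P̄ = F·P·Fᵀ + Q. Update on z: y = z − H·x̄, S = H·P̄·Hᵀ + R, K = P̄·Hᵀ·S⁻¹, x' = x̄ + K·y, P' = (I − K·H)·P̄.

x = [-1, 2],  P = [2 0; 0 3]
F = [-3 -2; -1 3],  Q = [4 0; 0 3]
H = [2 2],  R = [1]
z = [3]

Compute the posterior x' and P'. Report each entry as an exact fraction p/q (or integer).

x̄ = F·x = [-1, 7]
P̄ = F·P·Fᵀ + Q = [34 -12; -12 32]
y = z − H·x̄ = [-9]
S = H·P̄·Hᵀ + R = [169]
K = P̄·Hᵀ·S⁻¹ = [44/169; 40/169]
x' = x̄ + K·y = [-565/169, 823/169]
P' = (I − K·H)·P̄ = [3810/169 -3788/169; -3788/169 3808/169]

x' = [-565/169, 823/169]
P' = [3810/169 -3788/169; -3788/169 3808/169]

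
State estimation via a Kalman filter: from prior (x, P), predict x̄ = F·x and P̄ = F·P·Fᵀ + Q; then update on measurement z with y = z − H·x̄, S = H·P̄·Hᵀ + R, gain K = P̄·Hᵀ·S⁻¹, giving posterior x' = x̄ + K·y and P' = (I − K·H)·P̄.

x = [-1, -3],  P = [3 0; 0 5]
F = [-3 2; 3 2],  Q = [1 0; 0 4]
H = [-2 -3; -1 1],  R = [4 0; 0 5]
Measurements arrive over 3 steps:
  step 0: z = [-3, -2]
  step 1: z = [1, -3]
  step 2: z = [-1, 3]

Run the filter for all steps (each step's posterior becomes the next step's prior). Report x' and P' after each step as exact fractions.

step 0: x̄ = F·x = [-3, -9]
step 0: P̄ = F·P·Fᵀ + Q = [48 -7; -7 51]
step 0: y = z − H·x̄ = [-36, 4]
step 0: S = H·P̄·Hᵀ + R = [571 -64; -64 118]
step 0: K = P̄·Hᵀ·S⁻¹ = [-6185/31641 -36205/63282; -2115/10547 4037/10547]
step 0: x' = x̄ + K·y = [55327/31641, -2635/10547]
step 0: P' = (I − K·H)·P̄ = [118511/63282 -10419/10547; -10419/10547 9766/10547]
step 1: x̄ = F·x = [-60597/10547, 50057/10547]
step 1: P̄ = F·P·Fᵀ + Q = [704811/21094 -277405/21094; -277405/21094 267981/21094]
step 1: y = z − H·x̄ = [39524/10547, -142295/10547]
step 1: S = H·P̄·Hᵀ + R = [1986589/21094 164137/10547; 164137/10547 816536/10547]
step 1: K = P̄·Hᵀ·S⁻¹ = [-14708240/74345289 -83517199/148690578; -4629185/24781763 9206739/24781763]
step 1: x' = x̄ + K·y = [54082359/49563526, -23943882/24781763]
step 1: P' = (I − K·H)·P̄ = [274084781/148690578 -23916869/24781763; -23916869/24781763 22116826/24781763]
step 2: x̄ = F·x = [-258022605/49563526, 66471549/49563526]
step 2: P̄ = F·P·Fᵀ + Q = [1622757333/49563526 -645319735/49563526; -645319735/49563526 623438199/49563526]
step 2: y = z − H·x̄ = [-366194089/49563526, -87901788/24781763]
step 2: S = H·P̄·Hᵀ + R = [4556390407/49563526 364940167/24781763; 364940167/24781763 1892326316/24781763]
step 2: K = P̄·Hᵀ·S⁻¹ = [-33298555820/168587981859 -1674516029/2983858086; -10491284995/56195993953 184621977/497309681]
step 2: x' = x̄ + K·y = [-592087506053/337175963718, 78880935376/56195993953]
step 2: P' = (I − K·H)·P̄ = [620938623143/337175963718 -54193822207/56195993953; -54193822207/56195993953 50117594798/56195993953]

step 0: x' = [55327/31641, -2635/10547], P' = [118511/63282 -10419/10547; -10419/10547 9766/10547]
step 1: x' = [54082359/49563526, -23943882/24781763], P' = [274084781/148690578 -23916869/24781763; -23916869/24781763 22116826/24781763]
step 2: x' = [-592087506053/337175963718, 78880935376/56195993953], P' = [620938623143/337175963718 -54193822207/56195993953; -54193822207/56195993953 50117594798/56195993953]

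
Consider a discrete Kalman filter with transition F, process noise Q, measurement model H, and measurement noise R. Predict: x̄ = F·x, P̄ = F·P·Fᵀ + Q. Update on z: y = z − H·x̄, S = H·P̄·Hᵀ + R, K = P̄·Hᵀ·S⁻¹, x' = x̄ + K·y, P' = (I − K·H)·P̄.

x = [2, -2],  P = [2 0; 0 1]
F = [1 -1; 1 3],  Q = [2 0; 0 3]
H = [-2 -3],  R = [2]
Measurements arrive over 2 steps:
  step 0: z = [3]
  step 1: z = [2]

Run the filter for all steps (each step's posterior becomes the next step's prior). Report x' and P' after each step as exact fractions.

step 0: x̄ = F·x = [4, -4]
step 0: P̄ = F·P·Fᵀ + Q = [5 -1; -1 14]
step 0: y = z − H·x̄ = [-1]
step 0: S = H·P̄·Hᵀ + R = [136]
step 0: K = P̄·Hᵀ·S⁻¹ = [-7/136; -5/17]
step 0: x' = x̄ + K·y = [551/136, -63/17]
step 0: P' = (I − K·H)·P̄ = [631/136 -52/17; -52/17 38/17]
step 1: x̄ = F·x = [1055/136, -961/136]
step 1: P̄ = F·P·Fᵀ + Q = [2039/136 -1113/136; -1113/136 1279/136]
step 1: y = z − H·x̄ = [-501/136]
step 1: S = H·P̄·Hᵀ + R = [6583/136]
step 1: K = P̄·Hᵀ·S⁻¹ = [-739/6583; -1611/6583]
step 1: x' = x̄ + K·y = [53789/6583, -40582/6583]
step 1: P' = (I − K·H)·P̄ = [94681/6583 -62628/6583; -62628/6583 42826/6583]

step 0: x' = [551/136, -63/17], P' = [631/136 -52/17; -52/17 38/17]
step 1: x' = [53789/6583, -40582/6583], P' = [94681/6583 -62628/6583; -62628/6583 42826/6583]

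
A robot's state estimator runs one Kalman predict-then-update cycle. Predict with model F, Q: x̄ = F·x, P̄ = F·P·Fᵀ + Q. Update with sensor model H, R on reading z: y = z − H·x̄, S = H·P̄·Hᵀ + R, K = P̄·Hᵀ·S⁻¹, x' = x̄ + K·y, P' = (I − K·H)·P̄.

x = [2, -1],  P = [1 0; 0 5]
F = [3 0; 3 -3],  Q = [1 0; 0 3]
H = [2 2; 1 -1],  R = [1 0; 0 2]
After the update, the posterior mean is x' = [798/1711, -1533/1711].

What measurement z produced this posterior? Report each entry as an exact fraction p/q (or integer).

z = [-1, 1]

x̄ = F·x = [6, 9]
P̄ = F·P·Fᵀ + Q = [10 9; 9 57]
S = H·P̄·Hᵀ + R = [341 -94; -94 51]
K = P̄·Hᵀ·S⁻¹ = [2032/8555 3913/8555; 444/1711 -792/1711]
x' − x̄ = [-9468/1711, -16932/1711] = K·y
y = (KᵀK)⁻¹·Kᵀ·(x' − x̄) = [-31, 4]
z = y + H·x̄ = [-31, 4] + [30, -3] = [-1, 1]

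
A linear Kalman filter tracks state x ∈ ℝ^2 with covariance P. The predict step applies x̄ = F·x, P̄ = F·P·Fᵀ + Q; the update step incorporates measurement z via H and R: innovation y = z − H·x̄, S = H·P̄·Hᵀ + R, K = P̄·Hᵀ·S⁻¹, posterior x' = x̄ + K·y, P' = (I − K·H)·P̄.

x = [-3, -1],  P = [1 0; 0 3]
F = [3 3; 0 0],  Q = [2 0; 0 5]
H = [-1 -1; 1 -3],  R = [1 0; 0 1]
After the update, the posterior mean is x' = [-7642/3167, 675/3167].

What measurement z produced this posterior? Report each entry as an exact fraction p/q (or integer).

x̄ = F·x = [-12, 0]
P̄ = F·P·Fᵀ + Q = [38 0; 0 5]
S = H·P̄·Hᵀ + R = [44 -23; -23 84]
K = P̄·Hᵀ·S⁻¹ = [-2318/3167 798/3167; -765/3167 -775/3167]
x' − x̄ = [30362/3167, 675/3167] = K·y
y = (KᵀK)⁻¹·Kᵀ·(x' − x̄) = [-10, 9]
z = y + H·x̄ = [-10, 9] + [12, -12] = [2, -3]

z = [2, -3]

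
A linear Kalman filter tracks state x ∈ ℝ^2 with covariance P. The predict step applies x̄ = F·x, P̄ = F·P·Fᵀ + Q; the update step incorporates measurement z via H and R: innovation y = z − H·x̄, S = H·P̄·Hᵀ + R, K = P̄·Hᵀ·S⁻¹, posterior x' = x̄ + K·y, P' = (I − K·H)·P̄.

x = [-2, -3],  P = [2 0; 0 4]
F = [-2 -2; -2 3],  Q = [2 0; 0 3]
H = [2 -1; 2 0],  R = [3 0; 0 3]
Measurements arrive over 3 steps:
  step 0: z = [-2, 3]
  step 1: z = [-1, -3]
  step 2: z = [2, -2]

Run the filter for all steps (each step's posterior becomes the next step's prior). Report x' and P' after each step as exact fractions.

step 0: x' = [1216/805, 7507/1610], P' = [522/805 942/805; 942/805 7869/1610]
step 1: x' = [-605506/474235, -425226/474235], P' = [239414/474235 324134/474235; 324134/474235 1540979/474235]
step 2: x' = [16031816/842515615, -614345674/842515615], P' = [424480206/842515615 576595986/842515615; 576595986/842515615 2739333516/842515615]

step 0: x̄ = F·x = [10, -5]
step 0: P̄ = F·P·Fᵀ + Q = [26 -16; -16 47]
step 0: y = z − H·x̄ = [-27, -17]
step 0: S = H·P̄·Hᵀ + R = [218 136; 136 107]
step 0: K = P̄·Hᵀ·S⁻¹ = [34/805 348/805; -1367/1610 628/805]
step 0: x' = x̄ + K·y = [1216/805, 7507/1610]
step 0: P' = (I − K·H)·P̄ = [522/805 942/805; 942/805 7869/1610]
step 1: x̄ = F·x = [-9939/805, 17657/1610]
step 1: P̄ = F·P·Fᵀ + Q = [26972/805 -23403/805; -23403/805 57219/1610]
step 1: y = z − H·x̄ = [55803/1610, 17463/805]
step 1: S = H·P̄·Hᵀ + R = [465049/1610 154694/805; 154694/805 110303/805]
step 1: K = P̄·Hᵀ·S⁻¹ = [154694/1422705 478828/1422705; -892711/1422705 648268/1422705]
step 1: x' = x̄ + K·y = [-605506/474235, -425226/474235]
step 1: P' = (I − K·H)·P̄ = [239414/474235 324134/474235; 324134/474235 1540979/474235]
step 2: x̄ = F·x = [2061464/474235, -64666/474235]
step 2: P̄ = F·P·Fᵀ + Q = [10663114/474235 -8936486/474235; -8936486/474235 12359564/474235]
step 2: y = z − H·x̄ = [-3239124/474235, -5071398/474235]
step 2: S = H·P̄·Hᵀ + R = [92180669/474235 60525428/474235; 60525428/474235 44075161/474235]
step 2: K = P̄·Hᵀ·S⁻¹ = [90788142/842515615 282986804/842515615; -528713848/842515615 384397324/842515615]
step 2: x' = x̄ + K·y = [16031816/842515615, -614345674/842515615]
step 2: P' = (I − K·H)·P̄ = [424480206/842515615 576595986/842515615; 576595986/842515615 2739333516/842515615]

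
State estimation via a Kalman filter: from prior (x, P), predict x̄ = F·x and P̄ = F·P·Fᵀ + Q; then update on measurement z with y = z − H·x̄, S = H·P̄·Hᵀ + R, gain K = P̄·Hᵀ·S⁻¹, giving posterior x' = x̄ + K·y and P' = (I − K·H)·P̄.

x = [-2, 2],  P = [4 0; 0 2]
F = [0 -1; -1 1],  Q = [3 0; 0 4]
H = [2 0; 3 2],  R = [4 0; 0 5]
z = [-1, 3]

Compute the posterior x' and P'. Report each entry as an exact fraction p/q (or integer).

x' = [-41/50, 777/275]
P' = [19/25 -26/25; -26/25 694/275]

x̄ = F·x = [-2, 4]
P̄ = F·P·Fᵀ + Q = [5 -2; -2 10]
y = z − H·x̄ = [3, 1]
S = H·P̄·Hᵀ + R = [24 22; 22 66]
K = P̄·Hᵀ·S⁻¹ = [19/50 1/25; -13/25 106/275]
x' = x̄ + K·y = [-41/50, 777/275]
P' = (I − K·H)·P̄ = [19/25 -26/25; -26/25 694/275]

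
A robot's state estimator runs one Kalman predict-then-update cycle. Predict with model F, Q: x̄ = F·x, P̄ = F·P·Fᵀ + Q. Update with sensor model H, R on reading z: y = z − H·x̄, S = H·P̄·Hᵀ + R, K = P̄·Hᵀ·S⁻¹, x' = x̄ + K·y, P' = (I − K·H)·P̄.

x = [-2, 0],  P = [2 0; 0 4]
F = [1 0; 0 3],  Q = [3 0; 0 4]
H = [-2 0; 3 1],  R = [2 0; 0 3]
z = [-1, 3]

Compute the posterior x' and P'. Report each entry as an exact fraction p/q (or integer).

x̄ = F·x = [-2, 0]
P̄ = F·P·Fᵀ + Q = [5 0; 0 40]
y = z − H·x̄ = [-5, 9]
S = H·P̄·Hᵀ + R = [22 -30; -30 88]
K = P̄·Hᵀ·S⁻¹ = [-215/518 15/518; 300/259 220/259]
x' = x̄ + K·y = [87/259, 480/259]
P' = (I − K·H)·P̄ = [215/518 -300/259; -300/259 1560/259]

x' = [87/259, 480/259]
P' = [215/518 -300/259; -300/259 1560/259]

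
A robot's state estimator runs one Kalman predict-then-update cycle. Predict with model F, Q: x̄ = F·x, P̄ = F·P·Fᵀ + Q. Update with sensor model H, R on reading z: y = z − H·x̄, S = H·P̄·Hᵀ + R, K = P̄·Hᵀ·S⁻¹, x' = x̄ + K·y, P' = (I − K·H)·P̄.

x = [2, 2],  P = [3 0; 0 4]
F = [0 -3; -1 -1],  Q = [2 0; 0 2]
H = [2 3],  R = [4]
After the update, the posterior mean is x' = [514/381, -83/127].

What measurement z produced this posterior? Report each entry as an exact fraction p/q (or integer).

z = [1]

x̄ = F·x = [-6, -4]
P̄ = F·P·Fᵀ + Q = [38 12; 12 9]
S = H·P̄·Hᵀ + R = [381]
K = P̄·Hᵀ·S⁻¹ = [112/381; 17/127]
x' − x̄ = [2800/381, 425/127] = K·y
y = (KᵀK)⁻¹·Kᵀ·(x' − x̄) = [25]
z = y + H·x̄ = [25] + [-24] = [1]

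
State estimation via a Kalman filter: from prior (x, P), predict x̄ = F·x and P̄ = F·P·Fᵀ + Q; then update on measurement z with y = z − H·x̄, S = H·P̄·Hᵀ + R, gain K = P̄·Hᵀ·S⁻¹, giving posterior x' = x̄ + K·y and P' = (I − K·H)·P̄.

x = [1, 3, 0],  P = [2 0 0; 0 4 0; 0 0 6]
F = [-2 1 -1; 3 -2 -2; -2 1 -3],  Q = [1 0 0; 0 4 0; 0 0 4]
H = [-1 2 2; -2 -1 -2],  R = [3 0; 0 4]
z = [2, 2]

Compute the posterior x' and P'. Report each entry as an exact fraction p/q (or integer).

x' = [-9549/10091, 9212/10091, -4491/10091]
P' = [47957/80728 10683/40364 -8995/40364; 10683/40364 61965/20182 -45237/20182; -8995/40364 -45237/20182 41297/20182]

x̄ = F·x = [1, -3, 1]
P̄ = F·P·Fᵀ + Q = [19 -8 30; -8 62 16; 30 16 70]
y = z − H·x̄ = [7, 3]
S = H·P̄·Hᵀ + R = [590 -498; -498 694]
K = P̄·Hᵀ·S⁻¹ = [-13735/80728 -20325/80728; 18743/40364 8913/40364; -2255/40364 -14181/40364]
x' = x̄ + K·y = [-9549/10091, 9212/10091, -4491/10091]
P' = (I − K·H)·P̄ = [47957/80728 10683/40364 -8995/40364; 10683/40364 61965/20182 -45237/20182; -8995/40364 -45237/20182 41297/20182]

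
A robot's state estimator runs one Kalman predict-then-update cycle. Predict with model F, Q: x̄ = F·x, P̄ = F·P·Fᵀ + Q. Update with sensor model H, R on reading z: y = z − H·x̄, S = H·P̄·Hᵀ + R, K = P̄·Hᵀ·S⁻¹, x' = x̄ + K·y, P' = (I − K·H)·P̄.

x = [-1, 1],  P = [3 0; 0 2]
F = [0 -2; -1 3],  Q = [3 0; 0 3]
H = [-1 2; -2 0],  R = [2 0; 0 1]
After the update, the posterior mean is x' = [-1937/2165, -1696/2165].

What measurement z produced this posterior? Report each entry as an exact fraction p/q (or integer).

x̄ = F·x = [-2, 4]
P̄ = F·P·Fᵀ + Q = [11 -12; -12 24]
S = H·P̄·Hᵀ + R = [157 70; 70 45]
K = P̄·Hᵀ·S⁻¹ = [-7/433 -1004/2165; 204/433 -432/2165]
x' − x̄ = [2393/2165, -10356/2165] = K·y
y = (KᵀK)⁻¹·Kᵀ·(x' − x̄) = [-11, -2]
z = y + H·x̄ = [-11, -2] + [10, 4] = [-1, 2]

z = [-1, 2]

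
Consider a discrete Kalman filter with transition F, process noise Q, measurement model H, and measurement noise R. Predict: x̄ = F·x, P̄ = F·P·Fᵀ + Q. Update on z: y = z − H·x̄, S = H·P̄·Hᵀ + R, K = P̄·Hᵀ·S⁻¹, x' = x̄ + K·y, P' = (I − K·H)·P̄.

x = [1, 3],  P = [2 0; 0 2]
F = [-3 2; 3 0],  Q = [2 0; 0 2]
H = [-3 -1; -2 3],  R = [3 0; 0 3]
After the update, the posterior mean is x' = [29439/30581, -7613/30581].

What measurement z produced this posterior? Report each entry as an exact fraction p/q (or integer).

x̄ = F·x = [3, 3]
P̄ = F·P·Fᵀ + Q = [28 -18; -18 20]
S = H·P̄·Hᵀ + R = [167 234; 234 511]
K = P̄·Hᵀ·S⁻¹ = [-7986/30581 -2926/30581; -5090/30581 8076/30581]
x' − x̄ = [-62304/30581, -99356/30581] = K·y
y = (KᵀK)⁻¹·Kᵀ·(x' − x̄) = [10, -6]
z = y + H·x̄ = [10, -6] + [-12, 3] = [-2, -3]

z = [-2, -3]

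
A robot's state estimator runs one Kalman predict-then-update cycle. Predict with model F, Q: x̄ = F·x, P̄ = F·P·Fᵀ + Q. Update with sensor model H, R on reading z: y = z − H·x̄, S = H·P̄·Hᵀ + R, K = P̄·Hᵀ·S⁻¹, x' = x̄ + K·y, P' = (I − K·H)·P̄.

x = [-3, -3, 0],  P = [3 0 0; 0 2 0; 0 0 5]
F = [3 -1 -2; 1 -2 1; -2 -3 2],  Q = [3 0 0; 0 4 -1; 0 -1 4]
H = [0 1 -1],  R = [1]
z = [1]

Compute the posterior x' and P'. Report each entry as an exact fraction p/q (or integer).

x̄ = F·x = [-6, 3, 15]
P̄ = F·P·Fᵀ + Q = [52 3 -32; 3 20 15; -32 15 54]
y = z − H·x̄ = [13]
S = H·P̄·Hᵀ + R = [45]
K = P̄·Hᵀ·S⁻¹ = [7/9; 1/9; -13/15]
x' = x̄ + K·y = [37/9, 40/9, 56/15]
P' = (I − K·H)·P̄ = [223/9 -8/9 -5/3; -8/9 175/9 58/3; -5/3 58/3 101/5]

x' = [37/9, 40/9, 56/15]
P' = [223/9 -8/9 -5/3; -8/9 175/9 58/3; -5/3 58/3 101/5]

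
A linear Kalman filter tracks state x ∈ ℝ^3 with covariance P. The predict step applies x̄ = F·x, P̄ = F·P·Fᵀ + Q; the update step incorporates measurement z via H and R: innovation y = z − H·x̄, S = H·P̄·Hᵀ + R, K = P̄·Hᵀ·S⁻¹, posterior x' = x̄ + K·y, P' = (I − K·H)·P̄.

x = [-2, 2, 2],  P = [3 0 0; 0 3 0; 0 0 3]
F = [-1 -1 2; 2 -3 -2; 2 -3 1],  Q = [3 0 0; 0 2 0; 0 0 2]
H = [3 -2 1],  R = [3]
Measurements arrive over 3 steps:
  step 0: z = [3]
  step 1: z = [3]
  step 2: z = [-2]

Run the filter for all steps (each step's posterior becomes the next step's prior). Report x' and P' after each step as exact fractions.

step 0: x' = [-349/239, -1896/239, -3969/478], P' = [969/239 2349/239 1926/239; 2349/239 7667/239 8137/239; 1926/239 8137/239 21007/478]
step 1: x' = [5098753/2185697, 9974628/2185697, 11085279/2185697], P' = [24381549/2185697 52545528/2185697 32665599/2185697; 52545528/2185697 119403815/2185697 78690784/2185697; 32665599/2185697 78690784/2185697 58819466/2185697]
step 2: x' = [6936430903/4220906101, 25635382988/4220906101, 22322108159/4220906101], P' = [77599581702/4220906101 170444157111/4220906101 108529845237/4220906101; 170444157111/4220906101 386480710309/4220906101 254699248343/4220906101; 108529845237/4220906101 254699248343/4220906101 181271777758/4220906101]

step 0: x̄ = F·x = [4, -14, -8]
step 0: P̄ = F·P·Fᵀ + Q = [21 -9 9; -9 53 33; 9 33 44]
step 0: y = z − H·x̄ = [-29]
step 0: S = H·P̄·Hᵀ + R = [478]
step 0: K = P̄·Hᵀ·S⁻¹ = [45/239; -50/239; 5/478]
step 0: x' = x̄ + K·y = [-349/239, -1896/239, -3969/478]
step 0: P' = (I − K·H)·P̄ = [969/239 2349/239 1926/239; 2349/239 7667/239 8137/239; 1926/239 8137/239 21007/478]
step 1: x̄ = F·x = [-1724/239, 8959/239, 6011/478]
step 1: P̄ = F·P·Fᵀ + Q = [15813/239 -39594/239 -6762/239; -39594/239 169419/239 44243/239; -6762/239 44243/239 29109/478]
step 1: y = z − H·x̄ = [41603/478]
step 1: S = H·P̄·Hᵀ + R = [2185697/478]
step 1: K = P̄·Hᵀ·S⁻¹ = [239730/2185697; -826754/2185697; -188435/2185697]
step 1: x' = x̄ + K·y = [5098753/2185697, 9974628/2185697, 11085279/2185697]
step 1: P' = (I − K·H)·P̄ = [24381549/2185697 52545528/2185697 32665599/2185697; 52545528/2185697 119403815/2185697 78690784/2185697; 32665599/2185697 78690784/2185697 58819466/2185697]
step 2: x̄ = F·x = [7097177/2185697, -41896936/2185697, -8641099/2185697]
step 2: P̄ = F·P·Fᵀ + Q = [45285843/2185697 7946469/2185697 26794116/2185697; 7946469/2185697 1464228069/2185697 594716417/2185697; 26794116/2185697 594716417/2185697 263322747/2185697]
step 2: y = z − H·x̄ = [-100815698/2185697]
step 2: S = H·P̄·Hᵀ + R = [4220906101/2185697]
step 2: K = P̄·Hᵀ·S⁻¹ = [146758707/4220906101; -2309900314/4220906101; -845727739/4220906101]
step 2: x' = x̄ + K·y = [6936430903/4220906101, 25635382988/4220906101, 22322108159/4220906101]
step 2: P' = (I − K·H)·P̄ = [77599581702/4220906101 170444157111/4220906101 108529845237/4220906101; 170444157111/4220906101 386480710309/4220906101 254699248343/4220906101; 108529845237/4220906101 254699248343/4220906101 181271777758/4220906101]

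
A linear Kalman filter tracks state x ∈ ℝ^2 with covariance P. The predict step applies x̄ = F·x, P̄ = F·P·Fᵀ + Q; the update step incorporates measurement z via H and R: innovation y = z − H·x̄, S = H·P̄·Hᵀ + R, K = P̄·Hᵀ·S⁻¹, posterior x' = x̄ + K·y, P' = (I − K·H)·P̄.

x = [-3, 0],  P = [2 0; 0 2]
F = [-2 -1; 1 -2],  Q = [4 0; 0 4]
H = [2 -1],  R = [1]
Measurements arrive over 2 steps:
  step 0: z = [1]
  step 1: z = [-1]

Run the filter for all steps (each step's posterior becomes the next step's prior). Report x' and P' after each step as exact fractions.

step 0: x' = [34/71, -17/71], P' = [210/71 392/71; 392/71 798/71]
step 1: x' = [179/749, 1118/749], P' = [29686/6741 18248/2247; 18248/2247 11878/749]

step 0: x̄ = F·x = [6, -3]
step 0: P̄ = F·P·Fᵀ + Q = [14 0; 0 14]
step 0: y = z − H·x̄ = [-14]
step 0: S = H·P̄·Hᵀ + R = [71]
step 0: K = P̄·Hᵀ·S⁻¹ = [28/71; -14/71]
step 0: x' = x̄ + K·y = [34/71, -17/71]
step 0: P' = (I − K·H)·P̄ = [210/71 392/71; 392/71 798/71]
step 1: x̄ = F·x = [-51/71, 68/71]
step 1: P̄ = F·P·Fᵀ + Q = [3490/71 2352/71; 2352/71 2118/71]
step 1: y = z − H·x̄ = [99/71]
step 1: S = H·P̄·Hᵀ + R = [6741/71]
step 1: K = P̄·Hᵀ·S⁻¹ = [4628/6741; 862/2247]
step 1: x' = x̄ + K·y = [179/749, 1118/749]
step 1: P' = (I − K·H)·P̄ = [29686/6741 18248/2247; 18248/2247 11878/749]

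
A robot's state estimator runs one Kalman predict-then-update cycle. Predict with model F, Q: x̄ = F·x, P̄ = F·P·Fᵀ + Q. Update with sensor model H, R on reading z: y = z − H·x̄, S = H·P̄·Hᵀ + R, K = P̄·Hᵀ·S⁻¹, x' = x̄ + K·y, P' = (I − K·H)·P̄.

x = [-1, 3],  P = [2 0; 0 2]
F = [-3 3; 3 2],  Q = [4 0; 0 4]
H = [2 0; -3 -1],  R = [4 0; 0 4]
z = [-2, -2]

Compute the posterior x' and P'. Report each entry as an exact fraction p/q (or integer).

x̄ = F·x = [12, 3]
P̄ = F·P·Fᵀ + Q = [40 -6; -6 30]
y = z − H·x̄ = [-26, 37]
S = H·P̄·Hᵀ + R = [164 -228; -228 358]
K = P̄·Hᵀ·S⁻¹ = [331/841 -57/841; -879/841 -588/841]
x' = x̄ + K·y = [-623/841, 3621/841]
P' = (I − K·H)·P̄ = [662/841 -1758/841; -1758/841 7626/841]

x' = [-623/841, 3621/841]
P' = [662/841 -1758/841; -1758/841 7626/841]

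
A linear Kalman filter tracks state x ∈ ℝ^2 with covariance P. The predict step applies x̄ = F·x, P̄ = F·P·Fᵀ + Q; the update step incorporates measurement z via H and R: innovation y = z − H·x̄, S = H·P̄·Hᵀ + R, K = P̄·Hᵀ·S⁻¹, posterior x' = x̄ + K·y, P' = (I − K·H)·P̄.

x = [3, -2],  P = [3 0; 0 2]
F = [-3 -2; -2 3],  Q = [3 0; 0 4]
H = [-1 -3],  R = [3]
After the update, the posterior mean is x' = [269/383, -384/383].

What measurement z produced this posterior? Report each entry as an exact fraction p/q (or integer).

z = [2]

x̄ = F·x = [-5, -12]
P̄ = F·P·Fᵀ + Q = [38 6; 6 34]
S = H·P̄·Hᵀ + R = [383]
K = P̄·Hᵀ·S⁻¹ = [-56/383; -108/383]
x' − x̄ = [2184/383, 4212/383] = K·y
y = (KᵀK)⁻¹·Kᵀ·(x' − x̄) = [-39]
z = y + H·x̄ = [-39] + [41] = [2]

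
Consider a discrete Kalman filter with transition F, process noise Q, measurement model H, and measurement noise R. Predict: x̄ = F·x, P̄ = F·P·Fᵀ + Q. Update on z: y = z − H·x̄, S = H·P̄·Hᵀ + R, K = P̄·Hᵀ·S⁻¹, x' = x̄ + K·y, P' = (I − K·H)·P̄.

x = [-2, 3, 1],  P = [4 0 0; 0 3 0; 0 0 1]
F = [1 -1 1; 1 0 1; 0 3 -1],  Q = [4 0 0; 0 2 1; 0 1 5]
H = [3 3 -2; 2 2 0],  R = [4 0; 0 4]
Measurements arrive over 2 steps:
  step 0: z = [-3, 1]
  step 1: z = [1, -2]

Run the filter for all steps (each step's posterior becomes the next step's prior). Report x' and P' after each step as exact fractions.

step 0: x' = [-980/4061, 3163/4061, 9869/4061], P' = [6387/4061 -5195/4061 1166/4061; -5195/4061 7547/4061 3936/4061; 1166/4061 3936/4061 11273/4061]
step 1: x' = [-5407178/8960733, 304139/2986911, -3182012/2986911], P' = [14683861/8960733 -4105849/2986911 705085/2986911; -4105849/2986911 1886113/995637 836735/995637; 705085/2986911 836735/995637 2401213/995637]

step 0: x̄ = F·x = [-4, -1, 8]
step 0: P̄ = F·P·Fᵀ + Q = [12 5 -10; 5 7 0; -10 0 33]
step 0: y = z − H·x̄ = [28, 11]
step 0: S = H·P̄·Hᵀ + R = [517 214; 214 120]
step 0: K = P̄·Hᵀ·S⁻¹ = [311/4061 596/4061; -204/4061 1176/4061; -1810/4061 2551/4061]
step 0: x' = x̄ + K·y = [-980/4061, 3163/4061, 9869/4061]
step 0: P' = (I − K·H)·P̄ = [6387/4061 -5195/4061 1166/4061; -5195/4061 7547/4061 3936/4061; 1166/4061 3936/4061 11273/4061]
step 1: x̄ = F·x = [5726/4061, 8889/4061, -380/4061]
step 1: P̄ = F·P·Fᵀ + Q = [46301/4061 21251/4061 -34921/4061; 21251/4061 28114/4061 -12155/4061; -34921/4061 -12155/4061 75885/4061]
step 1: y = z − H·x̄ = [-40544/4061, -37352/4061]
step 1: S = H·P̄·Hᵀ + R = [1936949/4061 889806/4061; 889806/4061 483912/4061]
step 1: K = P̄·Hᵀ·S⁻¹ = [239036/2986911 1183157/8960733; -30245/995637 776245/2986911; -396784/995637 1607645/2986911]
step 1: x' = x̄ + K·y = [-5407178/8960733, 304139/2986911, -3182012/2986911]
step 1: P' = (I − K·H)·P̄ = [14683861/8960733 -4105849/2986911 705085/2986911; -4105849/2986911 1886113/995637 836735/995637; 705085/2986911 836735/995637 2401213/995637]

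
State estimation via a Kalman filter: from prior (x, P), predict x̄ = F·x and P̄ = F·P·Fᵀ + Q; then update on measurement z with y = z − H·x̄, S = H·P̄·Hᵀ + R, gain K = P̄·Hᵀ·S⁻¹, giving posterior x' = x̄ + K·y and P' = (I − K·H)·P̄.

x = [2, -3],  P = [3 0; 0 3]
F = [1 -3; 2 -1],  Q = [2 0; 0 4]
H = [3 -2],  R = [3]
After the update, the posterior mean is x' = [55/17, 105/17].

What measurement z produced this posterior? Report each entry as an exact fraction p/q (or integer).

z = [-3]

x̄ = F·x = [11, 7]
P̄ = F·P·Fᵀ + Q = [32 15; 15 19]
S = H·P̄·Hᵀ + R = [187]
K = P̄·Hᵀ·S⁻¹ = [6/17; 7/187]
x' − x̄ = [-132/17, -14/17] = K·y
y = (KᵀK)⁻¹·Kᵀ·(x' − x̄) = [-22]
z = y + H·x̄ = [-22] + [19] = [-3]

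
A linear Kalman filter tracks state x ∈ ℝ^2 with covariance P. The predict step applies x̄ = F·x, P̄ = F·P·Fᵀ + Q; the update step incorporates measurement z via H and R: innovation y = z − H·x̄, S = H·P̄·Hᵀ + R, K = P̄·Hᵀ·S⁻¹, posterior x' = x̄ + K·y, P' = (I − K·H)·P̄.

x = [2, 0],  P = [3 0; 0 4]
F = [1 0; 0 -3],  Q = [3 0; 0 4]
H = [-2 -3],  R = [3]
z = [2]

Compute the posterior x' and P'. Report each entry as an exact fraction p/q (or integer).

x̄ = F·x = [2, 0]
P̄ = F·P·Fᵀ + Q = [6 0; 0 40]
y = z − H·x̄ = [6]
S = H·P̄·Hᵀ + R = [387]
K = P̄·Hᵀ·S⁻¹ = [-4/129; -40/129]
x' = x̄ + K·y = [78/43, -80/43]
P' = (I − K·H)·P̄ = [242/43 -160/43; -160/43 120/43]

x' = [78/43, -80/43]
P' = [242/43 -160/43; -160/43 120/43]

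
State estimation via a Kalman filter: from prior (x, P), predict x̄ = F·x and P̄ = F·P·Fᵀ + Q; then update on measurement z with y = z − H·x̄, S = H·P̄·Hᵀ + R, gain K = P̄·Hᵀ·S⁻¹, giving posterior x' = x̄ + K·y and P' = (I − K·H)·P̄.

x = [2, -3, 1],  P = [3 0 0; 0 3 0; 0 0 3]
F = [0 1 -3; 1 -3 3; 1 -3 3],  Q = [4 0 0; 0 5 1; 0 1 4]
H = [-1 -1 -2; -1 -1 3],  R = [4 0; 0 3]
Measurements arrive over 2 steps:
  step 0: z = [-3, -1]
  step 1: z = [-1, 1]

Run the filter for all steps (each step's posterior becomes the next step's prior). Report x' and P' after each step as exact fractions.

step 0: x' = [4969/3418, 1518/1709, 3205/6836], P' = [10239/1709 -8538/1709 -269/3418; -8538/1709 9795/1709 1037/3418; -269/3418 1037/3418 949/3418]
step 1: x' = [-81570218/191760067, 109972699/191760067, 76379280/191760067], P' = [709362342/191760067 -593839584/191760067 -10066823/191760067; -593839584/191760067 800383530/191760067 55006337/191760067; -10066823/191760067 55006337/191760067 53503645/191760067]

step 0: x̄ = F·x = [-6, 14, 14]
step 0: P̄ = F·P·Fᵀ + Q = [34 -36 -36; -36 62 58; -36 58 61]
step 0: y = z − H·x̄ = [33, -35]
step 0: S = H·P̄·Hᵀ + R = [360 -364; -364 444]
step 0: K = P̄·Hᵀ·S⁻¹ = [-358/1709 -1403/3418; -1147/3418 199/3418; -1333/6836 693/3418]
step 0: x' = x̄ + K·y = [4969/3418, 1518/1709, 3205/6836]
step 0: P' = (I − K·H)·P̄ = [10239/1709 -8538/1709 -269/3418; -8538/1709 9795/1709 1037/3418; -269/3418 1037/3418 949/3418]
step 1: x̄ = F·x = [-3543/6836, 1337/6836, 1337/6836]
step 1: P̄ = F·P·Fᵀ + Q = [35581/3418 -35568/1709 -35568/1709; -35568/1709 304595/3418 290923/3418; -35568/1709 290923/3418 301177/3418]
step 1: y = z − H·x̄ = [-1592/1709, 619/6836]
step 1: S = H·P̄·Hᵀ + R = [1147716/1709 -1828945/3418; -1828945/3418 1600029/3418]
step 1: K = P̄·Hᵀ·S⁻¹ = [-23847278/191760067 -48574409/191760067; -79139155/191760067 -13841645/191760067; -37986701/191760067 38523807/191760067]
step 1: x' = x̄ + K·y = [-81570218/191760067, 109972699/191760067, 76379280/191760067]
step 1: P' = (I − K·H)·P̄ = [709362342/191760067 -593839584/191760067 -10066823/191760067; -593839584/191760067 800383530/191760067 55006337/191760067; -10066823/191760067 55006337/191760067 53503645/191760067]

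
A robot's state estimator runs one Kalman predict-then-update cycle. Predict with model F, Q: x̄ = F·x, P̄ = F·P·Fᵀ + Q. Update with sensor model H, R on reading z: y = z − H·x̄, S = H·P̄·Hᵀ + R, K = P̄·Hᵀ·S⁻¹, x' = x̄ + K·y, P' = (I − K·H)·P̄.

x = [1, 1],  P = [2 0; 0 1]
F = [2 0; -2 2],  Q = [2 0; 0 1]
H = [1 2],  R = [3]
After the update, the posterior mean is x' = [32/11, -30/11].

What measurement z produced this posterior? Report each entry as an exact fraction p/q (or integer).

z = [-3]

x̄ = F·x = [2, 0]
P̄ = F·P·Fᵀ + Q = [10 -8; -8 13]
S = H·P̄·Hᵀ + R = [33]
K = P̄·Hᵀ·S⁻¹ = [-2/11; 6/11]
x' − x̄ = [10/11, -30/11] = K·y
y = (KᵀK)⁻¹·Kᵀ·(x' − x̄) = [-5]
z = y + H·x̄ = [-5] + [2] = [-3]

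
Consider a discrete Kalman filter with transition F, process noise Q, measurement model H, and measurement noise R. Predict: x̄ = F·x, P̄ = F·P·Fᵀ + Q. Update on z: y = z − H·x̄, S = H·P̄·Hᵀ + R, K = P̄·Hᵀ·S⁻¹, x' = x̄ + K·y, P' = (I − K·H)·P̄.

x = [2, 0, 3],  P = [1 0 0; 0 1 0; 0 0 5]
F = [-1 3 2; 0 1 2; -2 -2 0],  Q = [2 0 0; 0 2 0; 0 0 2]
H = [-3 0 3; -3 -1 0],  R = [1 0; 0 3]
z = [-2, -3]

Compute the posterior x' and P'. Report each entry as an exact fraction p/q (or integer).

x' = [-9421/44651, 156177/44651, -40508/44651]
P' = [25989/44651 -46236/44651 25544/44651; -46236/44651 173409/44651 -45300/44651; 25544/44651 -45300/44651 30010/44651]

x̄ = F·x = [4, 6, -4]
P̄ = F·P·Fᵀ + Q = [32 23 -4; 23 23 -2; -4 -2 10]
y = z − H·x̄ = [22, 15]
S = H·P̄·Hᵀ + R = [451 399; 399 452]
K = P̄·Hᵀ·S⁻¹ = [-1335/44651 -10577/44651; 2808/44651 -11567/44651; 13398/44651 -10444/44651]
x' = x̄ + K·y = [-9421/44651, 156177/44651, -40508/44651]
P' = (I − K·H)·P̄ = [25989/44651 -46236/44651 25544/44651; -46236/44651 173409/44651 -45300/44651; 25544/44651 -45300/44651 30010/44651]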